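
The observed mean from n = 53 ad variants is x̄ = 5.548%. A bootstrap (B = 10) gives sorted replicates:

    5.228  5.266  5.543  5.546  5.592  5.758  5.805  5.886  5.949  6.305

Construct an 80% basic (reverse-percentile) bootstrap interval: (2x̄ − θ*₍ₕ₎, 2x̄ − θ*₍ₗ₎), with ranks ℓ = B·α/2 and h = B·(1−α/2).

Percentile endpoints at ranks 1 and 9: θ*₍1₎ = 5.228, θ*₍9₎ = 5.949.
Basic interval reflects these around x̄:
  lower = 2 × 5.548 − 5.949 = 5.147
  upper = 2 × 5.548 − 5.228 = 5.868

(5.147, 5.868)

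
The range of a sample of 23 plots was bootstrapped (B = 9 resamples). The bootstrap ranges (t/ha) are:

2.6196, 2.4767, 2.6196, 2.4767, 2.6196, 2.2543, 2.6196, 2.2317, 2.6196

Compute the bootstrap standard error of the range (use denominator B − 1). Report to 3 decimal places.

SE* = 0.160

Bootstrap SE is the standard deviation of the 9 replicate ranges.
Mean of replicates: (2.6196 + 2.4767 + 2.6196 + 2.4767 + 2.6196 + 2.2543 + 2.6196 + 2.2317 + 2.6196) / 9 = 22.53740 / 9 = 2.50416
Sum of squared deviations: (+0.11544)² + (−0.02746)² + (+0.11544)² + (−0.02746)² + (+0.11544)² + (−0.24986)² + (+0.11544)² + (−0.27246)² + (+0.11544)² = 0.20480
Variance = 0.20480 / 8 = 0.02560
SE* = √0.02560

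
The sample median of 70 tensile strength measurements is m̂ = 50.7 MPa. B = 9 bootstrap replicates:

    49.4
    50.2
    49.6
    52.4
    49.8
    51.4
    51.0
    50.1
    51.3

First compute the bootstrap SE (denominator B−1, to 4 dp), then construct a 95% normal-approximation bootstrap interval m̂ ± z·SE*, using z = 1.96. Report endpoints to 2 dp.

Mean of replicates = 50.5778; sum of squared deviations = 8.0156; SE* = √(8.0156/8) = 1.0010
Margin = 1.96 × 1.0010 = 1.962
Interval: 50.7 ± 1.962

(48.74, 52.66)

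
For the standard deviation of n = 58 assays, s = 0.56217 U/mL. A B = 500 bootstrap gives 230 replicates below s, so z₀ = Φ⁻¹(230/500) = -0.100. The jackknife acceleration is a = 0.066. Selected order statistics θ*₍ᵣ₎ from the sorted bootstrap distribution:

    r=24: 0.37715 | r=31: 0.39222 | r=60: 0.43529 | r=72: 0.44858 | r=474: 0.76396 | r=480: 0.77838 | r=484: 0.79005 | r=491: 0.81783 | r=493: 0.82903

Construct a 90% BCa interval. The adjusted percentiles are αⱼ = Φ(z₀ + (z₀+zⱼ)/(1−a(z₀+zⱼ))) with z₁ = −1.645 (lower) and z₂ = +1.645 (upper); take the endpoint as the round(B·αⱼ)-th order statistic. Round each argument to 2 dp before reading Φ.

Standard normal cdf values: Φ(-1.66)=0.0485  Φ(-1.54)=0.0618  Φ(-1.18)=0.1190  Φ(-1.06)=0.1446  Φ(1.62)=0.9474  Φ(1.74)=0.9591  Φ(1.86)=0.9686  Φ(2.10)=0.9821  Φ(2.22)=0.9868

Lower: z₀ + z₁ = -0.100 + (-1.645) = -1.745; 1 − a(z₀+z₁) = 1 − (0.066)(-1.745) = 1.1152; argument = -0.100 + (-1.745)/1.1152 = -1.6648 → -1.66.
α₁ = Φ(-1.66) = 0.0485; rank = round(500 × 0.0485) = 24; θ*₍24₎ = 0.37715.
Upper: z₀ + z₂ = 1.545; 1 − a(z₀+z₂) = 0.8980; argument = 1.6204 → 1.62; α₂ = 0.9474; rank = 474; θ*₍474₎ = 0.76396.

(0.37715, 0.76396)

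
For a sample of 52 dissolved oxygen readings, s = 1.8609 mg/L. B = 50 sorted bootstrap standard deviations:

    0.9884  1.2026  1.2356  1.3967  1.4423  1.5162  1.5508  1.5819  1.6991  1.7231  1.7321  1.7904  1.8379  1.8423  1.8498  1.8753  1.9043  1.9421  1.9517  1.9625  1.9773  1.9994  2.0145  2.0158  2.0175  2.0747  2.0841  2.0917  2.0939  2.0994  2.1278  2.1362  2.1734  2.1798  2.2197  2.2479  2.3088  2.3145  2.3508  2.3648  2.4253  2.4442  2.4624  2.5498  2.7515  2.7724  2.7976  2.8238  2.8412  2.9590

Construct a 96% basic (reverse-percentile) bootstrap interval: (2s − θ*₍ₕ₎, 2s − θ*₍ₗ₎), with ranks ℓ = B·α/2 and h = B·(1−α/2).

Percentile endpoints at ranks 1 and 49: θ*₍1₎ = 0.9884, θ*₍49₎ = 2.8412.
Basic interval reflects these around s:
  lower = 2 × 1.8609 − 2.8412 = 0.8806
  upper = 2 × 1.8609 − 0.9884 = 2.7334

(0.8806, 2.7334)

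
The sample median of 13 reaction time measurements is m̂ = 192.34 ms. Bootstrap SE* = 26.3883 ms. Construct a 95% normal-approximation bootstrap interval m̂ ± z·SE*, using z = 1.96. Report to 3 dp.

(140.619, 244.061)

Margin = 1.96 × 26.3883 = 51.7211
Interval: 192.34 ± 51.7211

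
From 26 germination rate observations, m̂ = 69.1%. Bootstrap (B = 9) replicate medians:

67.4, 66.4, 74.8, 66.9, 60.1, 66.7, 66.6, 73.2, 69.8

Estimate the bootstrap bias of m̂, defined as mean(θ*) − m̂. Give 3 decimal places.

mean(θ*) = (67.4 + 66.4 + 74.8 + 66.9 + 60.1 + 66.7 + 66.6 + 73.2 + 69.8) / 9 = 67.9889
bias = 67.9889 − 69.1

bias = −1.111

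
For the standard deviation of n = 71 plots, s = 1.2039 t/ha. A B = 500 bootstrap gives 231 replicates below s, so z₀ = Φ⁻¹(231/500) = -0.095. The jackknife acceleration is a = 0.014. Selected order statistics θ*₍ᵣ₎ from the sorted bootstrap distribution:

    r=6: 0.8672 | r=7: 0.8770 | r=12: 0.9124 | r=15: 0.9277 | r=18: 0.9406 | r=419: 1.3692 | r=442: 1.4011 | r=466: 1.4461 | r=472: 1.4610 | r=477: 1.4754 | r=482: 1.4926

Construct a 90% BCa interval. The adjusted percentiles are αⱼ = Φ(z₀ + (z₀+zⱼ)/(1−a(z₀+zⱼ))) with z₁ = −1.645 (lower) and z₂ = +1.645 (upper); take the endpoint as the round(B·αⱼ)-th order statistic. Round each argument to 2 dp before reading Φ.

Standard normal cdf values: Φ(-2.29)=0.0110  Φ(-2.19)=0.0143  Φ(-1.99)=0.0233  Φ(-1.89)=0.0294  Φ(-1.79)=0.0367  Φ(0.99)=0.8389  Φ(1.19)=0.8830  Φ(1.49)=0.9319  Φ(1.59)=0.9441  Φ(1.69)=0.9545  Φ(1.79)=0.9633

(0.9406, 1.4461)

Lower: z₀ + z₁ = -0.095 + (-1.645) = -1.740; 1 − a(z₀+z₁) = 1 − (0.014)(-1.740) = 1.0244; argument = -0.095 + (-1.740)/1.0244 = -1.7936 → -1.79.
α₁ = Φ(-1.79) = 0.0367; rank = round(500 × 0.0367) = 18; θ*₍18₎ = 0.9406.
Upper: z₀ + z₂ = 1.550; 1 − a(z₀+z₂) = 0.9783; argument = 1.4894 → 1.49; α₂ = 0.9319; rank = 466; θ*₍466₎ = 1.4461.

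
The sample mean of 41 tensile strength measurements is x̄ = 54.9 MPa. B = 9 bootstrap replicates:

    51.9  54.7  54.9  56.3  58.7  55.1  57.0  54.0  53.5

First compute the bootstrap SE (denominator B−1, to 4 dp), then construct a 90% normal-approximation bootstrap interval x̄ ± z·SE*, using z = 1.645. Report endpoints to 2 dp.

Mean of replicates = 55.1222; sum of squared deviations = 32.2156; SE* = √(32.2156/8) = 2.0067
Margin = 1.645 × 2.0067 = 3.301
Interval: 54.9 ± 3.301

(51.60, 58.20)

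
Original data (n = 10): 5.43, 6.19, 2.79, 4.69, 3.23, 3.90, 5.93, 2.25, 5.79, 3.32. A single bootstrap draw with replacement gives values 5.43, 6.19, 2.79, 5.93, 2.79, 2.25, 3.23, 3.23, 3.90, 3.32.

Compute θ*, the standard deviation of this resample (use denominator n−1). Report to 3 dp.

Mean = 3.9060; sum of squared deviations = 18.1264
s² = 18.1264 / 9 = 2.0140
s = √2.0140 = 1.419

θ* = 1.419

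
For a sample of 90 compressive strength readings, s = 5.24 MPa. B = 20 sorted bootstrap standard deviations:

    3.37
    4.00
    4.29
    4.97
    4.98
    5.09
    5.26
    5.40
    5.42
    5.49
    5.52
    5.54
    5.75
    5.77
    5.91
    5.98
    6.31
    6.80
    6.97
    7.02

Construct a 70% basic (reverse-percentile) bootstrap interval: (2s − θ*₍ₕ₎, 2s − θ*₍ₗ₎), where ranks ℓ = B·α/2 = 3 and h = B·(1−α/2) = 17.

Percentile endpoints at ranks 3 and 17: θ*₍3₎ = 4.29, θ*₍17₎ = 6.31.
Basic interval reflects these around s:
  lower = 2 × 5.24 − 6.31 = 4.17
  upper = 2 × 5.24 − 4.29 = 6.19

(4.17, 6.19)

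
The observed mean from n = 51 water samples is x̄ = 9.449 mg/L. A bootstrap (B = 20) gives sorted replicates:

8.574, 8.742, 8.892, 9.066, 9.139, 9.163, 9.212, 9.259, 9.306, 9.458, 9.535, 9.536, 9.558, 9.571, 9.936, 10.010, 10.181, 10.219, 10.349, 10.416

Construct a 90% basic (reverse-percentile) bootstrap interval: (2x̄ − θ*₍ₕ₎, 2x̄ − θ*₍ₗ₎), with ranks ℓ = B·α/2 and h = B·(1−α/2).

Percentile endpoints at ranks 1 and 19: θ*₍1₎ = 8.574, θ*₍19₎ = 10.349.
Basic interval reflects these around x̄:
  lower = 2 × 9.449 − 10.349 = 8.549
  upper = 2 × 9.449 − 8.574 = 10.324

(8.549, 10.324)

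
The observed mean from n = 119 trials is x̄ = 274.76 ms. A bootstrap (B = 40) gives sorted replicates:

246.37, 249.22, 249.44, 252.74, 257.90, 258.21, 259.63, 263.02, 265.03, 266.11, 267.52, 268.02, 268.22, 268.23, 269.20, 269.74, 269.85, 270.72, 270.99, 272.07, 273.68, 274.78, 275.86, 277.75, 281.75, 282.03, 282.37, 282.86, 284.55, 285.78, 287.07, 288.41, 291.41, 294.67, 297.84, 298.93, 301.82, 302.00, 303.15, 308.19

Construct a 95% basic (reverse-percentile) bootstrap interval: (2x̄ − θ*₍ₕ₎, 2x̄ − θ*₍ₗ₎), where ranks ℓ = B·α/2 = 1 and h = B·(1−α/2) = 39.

Percentile endpoints at ranks 1 and 39: θ*₍1₎ = 246.37, θ*₍39₎ = 303.15.
Basic interval reflects these around x̄:
  lower = 2 × 274.76 − 303.15 = 246.37
  upper = 2 × 274.76 − 246.37 = 303.15

(246.37, 303.15)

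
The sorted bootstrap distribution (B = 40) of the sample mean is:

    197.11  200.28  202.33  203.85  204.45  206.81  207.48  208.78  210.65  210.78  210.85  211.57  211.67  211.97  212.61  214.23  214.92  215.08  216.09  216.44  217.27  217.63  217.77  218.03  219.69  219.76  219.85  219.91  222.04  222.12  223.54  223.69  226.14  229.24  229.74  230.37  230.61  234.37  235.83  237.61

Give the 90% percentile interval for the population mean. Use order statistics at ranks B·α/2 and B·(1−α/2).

(200.28, 234.37)

α = 0.10; lower rank = 40 × 0.050 = 2; upper rank = 40 × 0.950 = 38.
The 2nd smallest replicate is 200.28; the 38th is 234.37.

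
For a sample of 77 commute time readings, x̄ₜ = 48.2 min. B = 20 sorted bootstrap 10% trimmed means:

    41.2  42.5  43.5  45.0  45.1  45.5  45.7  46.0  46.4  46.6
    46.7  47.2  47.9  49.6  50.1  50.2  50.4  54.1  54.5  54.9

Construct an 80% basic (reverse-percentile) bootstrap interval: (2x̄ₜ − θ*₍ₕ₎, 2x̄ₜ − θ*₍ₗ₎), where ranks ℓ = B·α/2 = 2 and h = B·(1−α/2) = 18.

(42.3, 53.9)

Percentile endpoints at ranks 2 and 18: θ*₍2₎ = 42.5, θ*₍18₎ = 54.1.
Basic interval reflects these around x̄ₜ:
  lower = 2 × 48.2 − 54.1 = 42.3
  upper = 2 × 48.2 − 42.5 = 53.9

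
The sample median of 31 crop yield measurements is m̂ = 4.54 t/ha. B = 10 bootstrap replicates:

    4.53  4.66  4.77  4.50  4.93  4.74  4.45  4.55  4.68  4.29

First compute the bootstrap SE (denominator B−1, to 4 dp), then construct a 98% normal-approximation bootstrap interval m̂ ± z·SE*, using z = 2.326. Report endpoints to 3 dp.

Mean of replicates = 4.6100; sum of squared deviations = 0.3024; SE* = √(0.3024/9) = 0.1833
Margin = 2.326 × 0.1833 = 0.4264
Interval: 4.54 ± 0.4264

(4.114, 4.966)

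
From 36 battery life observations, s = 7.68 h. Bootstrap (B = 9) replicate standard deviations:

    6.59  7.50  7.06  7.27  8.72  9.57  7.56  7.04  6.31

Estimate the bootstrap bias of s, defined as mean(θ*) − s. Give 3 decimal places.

mean(θ*) = (6.59 + 7.50 + 7.06 + 7.27 + 8.72 + 9.57 + 7.56 + 7.04 + 6.31) / 9 = 7.5133
bias = 7.5133 − 7.68

bias = −0.167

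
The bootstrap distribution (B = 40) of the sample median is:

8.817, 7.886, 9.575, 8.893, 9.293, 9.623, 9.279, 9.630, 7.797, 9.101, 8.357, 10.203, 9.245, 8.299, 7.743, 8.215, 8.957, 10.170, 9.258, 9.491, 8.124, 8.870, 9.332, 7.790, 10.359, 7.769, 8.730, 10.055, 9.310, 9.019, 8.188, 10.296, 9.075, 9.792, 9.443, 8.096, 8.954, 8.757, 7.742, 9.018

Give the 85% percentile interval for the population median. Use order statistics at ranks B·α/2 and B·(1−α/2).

Sorted replicates: 7.742, 7.743, 7.769, 7.790, 7.797, 7.886, 8.096, 8.124, 8.188, 8.215, 8.299, 8.357, 8.730, 8.757, 8.817, 8.870, 8.893, 8.954, 8.957, 9.018, 9.019, 9.075, 9.101, 9.245, 9.258, 9.279, 9.293, 9.310, 9.332, 9.443, 9.491, 9.575, 9.623, 9.630, 9.792, 10.055, 10.170, 10.203, 10.296, 10.359
α = 0.15; lower rank = 40 × 0.075 = 3; upper rank = 40 × 0.925 = 37.
The 3rd smallest replicate is 7.769; the 37th is 10.170.

(7.769, 10.170)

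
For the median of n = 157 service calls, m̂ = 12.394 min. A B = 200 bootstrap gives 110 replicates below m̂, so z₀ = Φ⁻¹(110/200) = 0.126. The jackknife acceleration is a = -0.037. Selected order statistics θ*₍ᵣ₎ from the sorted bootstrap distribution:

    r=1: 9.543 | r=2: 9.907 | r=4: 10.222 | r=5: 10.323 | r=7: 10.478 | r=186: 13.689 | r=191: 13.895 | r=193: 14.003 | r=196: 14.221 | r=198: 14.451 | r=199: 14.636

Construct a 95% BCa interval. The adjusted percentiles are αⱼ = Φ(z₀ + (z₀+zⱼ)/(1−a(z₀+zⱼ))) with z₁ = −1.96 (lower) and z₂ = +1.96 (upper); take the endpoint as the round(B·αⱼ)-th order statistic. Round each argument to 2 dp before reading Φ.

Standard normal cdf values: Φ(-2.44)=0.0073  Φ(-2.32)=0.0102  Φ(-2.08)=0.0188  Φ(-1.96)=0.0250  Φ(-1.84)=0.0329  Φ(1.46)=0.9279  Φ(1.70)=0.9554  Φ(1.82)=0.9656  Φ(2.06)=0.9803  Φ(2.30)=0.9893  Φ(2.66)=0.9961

(10.478, 14.221)

Lower: z₀ + z₁ = 0.126 + (-1.960) = -1.834; 1 − a(z₀+z₁) = 1 − (-0.037)(-1.834) = 0.9321; argument = 0.126 + (-1.834)/0.9321 = -1.8415 → -1.84.
α₁ = Φ(-1.84) = 0.0329; rank = round(200 × 0.0329) = 7; θ*₍7₎ = 10.478.
Upper: z₀ + z₂ = 2.086; 1 − a(z₀+z₂) = 1.0772; argument = 2.0625 → 2.06; α₂ = 0.9803; rank = 196; θ*₍196₎ = 14.221.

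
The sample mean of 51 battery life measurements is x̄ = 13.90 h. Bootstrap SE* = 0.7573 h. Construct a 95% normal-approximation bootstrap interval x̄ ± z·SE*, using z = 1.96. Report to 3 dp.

(12.416, 15.384)

Margin = 1.96 × 0.7573 = 1.4843
Interval: 13.90 ± 1.4843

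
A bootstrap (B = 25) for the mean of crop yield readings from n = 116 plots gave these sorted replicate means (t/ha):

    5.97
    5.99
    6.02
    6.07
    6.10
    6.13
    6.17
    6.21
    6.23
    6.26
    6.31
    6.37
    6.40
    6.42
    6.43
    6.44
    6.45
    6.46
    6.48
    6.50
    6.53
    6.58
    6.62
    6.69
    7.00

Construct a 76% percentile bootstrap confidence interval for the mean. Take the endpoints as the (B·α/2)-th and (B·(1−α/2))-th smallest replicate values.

(6.02, 6.58)

α = 0.24; lower rank = 25 × 0.120 = 3; upper rank = 25 × 0.880 = 22.
The 3rd smallest replicate is 6.02; the 22nd is 6.58.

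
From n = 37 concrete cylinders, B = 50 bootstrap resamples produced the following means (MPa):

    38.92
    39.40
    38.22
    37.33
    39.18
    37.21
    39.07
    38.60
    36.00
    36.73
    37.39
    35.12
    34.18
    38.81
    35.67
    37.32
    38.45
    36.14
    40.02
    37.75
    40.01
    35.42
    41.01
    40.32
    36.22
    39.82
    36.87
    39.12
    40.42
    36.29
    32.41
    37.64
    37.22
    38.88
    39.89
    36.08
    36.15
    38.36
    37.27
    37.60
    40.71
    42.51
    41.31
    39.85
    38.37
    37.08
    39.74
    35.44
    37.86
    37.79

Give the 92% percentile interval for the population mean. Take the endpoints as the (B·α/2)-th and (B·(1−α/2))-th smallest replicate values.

Sorted replicates: 32.41, 34.18, 35.12, 35.42, 35.44, 35.67, 36.00, 36.08, 36.14, 36.15, 36.22, 36.29, 36.73, 36.87, 37.08, 37.21, 37.22, 37.27, 37.32, 37.33, 37.39, 37.60, 37.64, 37.75, 37.79, 37.86, 38.22, 38.36, 38.37, 38.45, 38.60, 38.81, 38.88, 38.92, 39.07, 39.12, 39.18, 39.40, 39.74, 39.82, 39.85, 39.89, 40.01, 40.02, 40.32, 40.42, 40.71, 41.01, 41.31, 42.51
α = 0.08; lower rank = 50 × 0.040 = 2; upper rank = 50 × 0.960 = 48.
The 2nd smallest replicate is 34.18; the 48th is 41.01.

(34.18, 41.01)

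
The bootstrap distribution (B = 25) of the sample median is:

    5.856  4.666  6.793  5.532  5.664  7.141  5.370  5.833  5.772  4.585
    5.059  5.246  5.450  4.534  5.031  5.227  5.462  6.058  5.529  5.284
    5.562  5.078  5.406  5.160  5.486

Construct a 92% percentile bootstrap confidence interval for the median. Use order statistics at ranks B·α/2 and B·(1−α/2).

(4.534, 6.793)

Sorted replicates: 4.534, 4.585, 4.666, 5.031, 5.059, 5.078, 5.160, 5.227, 5.246, 5.284, 5.370, 5.406, 5.450, 5.462, 5.486, 5.529, 5.532, 5.562, 5.664, 5.772, 5.833, 5.856, 6.058, 6.793, 7.141
α = 0.08; lower rank = 25 × 0.040 = 1; upper rank = 25 × 0.960 = 24.
The 1st smallest replicate is 4.534; the 24th is 6.793.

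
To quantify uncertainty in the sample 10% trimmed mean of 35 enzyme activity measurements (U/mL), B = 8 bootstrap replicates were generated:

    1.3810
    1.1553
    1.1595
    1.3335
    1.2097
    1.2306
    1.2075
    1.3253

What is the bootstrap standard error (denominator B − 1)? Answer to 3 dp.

Bootstrap SE is the standard deviation of the 8 replicate 10% trimmed means.
Mean of replicates: (1.3810 + 1.1553 + 1.1595 + 1.3335 + 1.2097 + 1.2306 + 1.2075 + 1.3253) / 8 = 10.00240 / 8 = 1.25030
Sum of squared deviations: (+0.13070)² + (−0.09500)² + (−0.09080)² + (+0.08320)² + (−0.04060)² + (−0.01970)² + (−0.04280)² + (+0.07500)² = 0.05077
Variance = 0.05077 / 7 = 0.00725
SE* = √0.00725

SE* = 0.085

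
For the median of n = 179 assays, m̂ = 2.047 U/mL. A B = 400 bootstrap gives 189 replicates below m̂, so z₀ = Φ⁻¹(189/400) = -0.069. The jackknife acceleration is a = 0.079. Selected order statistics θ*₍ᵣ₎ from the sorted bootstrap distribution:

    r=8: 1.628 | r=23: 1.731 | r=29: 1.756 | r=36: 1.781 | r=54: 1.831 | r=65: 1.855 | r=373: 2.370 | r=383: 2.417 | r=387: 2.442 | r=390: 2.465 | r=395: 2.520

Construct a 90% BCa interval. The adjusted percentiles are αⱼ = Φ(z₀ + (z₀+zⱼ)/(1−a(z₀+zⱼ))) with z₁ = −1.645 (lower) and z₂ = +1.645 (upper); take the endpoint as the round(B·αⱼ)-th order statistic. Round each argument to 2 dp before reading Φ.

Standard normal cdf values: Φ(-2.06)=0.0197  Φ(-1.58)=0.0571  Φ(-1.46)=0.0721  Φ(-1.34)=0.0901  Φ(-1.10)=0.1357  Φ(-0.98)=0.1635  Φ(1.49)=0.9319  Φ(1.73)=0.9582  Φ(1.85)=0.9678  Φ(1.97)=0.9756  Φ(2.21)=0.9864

(1.731, 2.417)

Lower: z₀ + z₁ = -0.069 + (-1.645) = -1.714; 1 − a(z₀+z₁) = 1 − (0.079)(-1.714) = 1.1354; argument = -0.069 + (-1.714)/1.1354 = -1.5786 → -1.58.
α₁ = Φ(-1.58) = 0.0571; rank = round(400 × 0.0571) = 23; θ*₍23₎ = 1.731.
Upper: z₀ + z₂ = 1.576; 1 − a(z₀+z₂) = 0.8755; argument = 1.7311 → 1.73; α₂ = 0.9582; rank = 383; θ*₍383₎ = 2.417.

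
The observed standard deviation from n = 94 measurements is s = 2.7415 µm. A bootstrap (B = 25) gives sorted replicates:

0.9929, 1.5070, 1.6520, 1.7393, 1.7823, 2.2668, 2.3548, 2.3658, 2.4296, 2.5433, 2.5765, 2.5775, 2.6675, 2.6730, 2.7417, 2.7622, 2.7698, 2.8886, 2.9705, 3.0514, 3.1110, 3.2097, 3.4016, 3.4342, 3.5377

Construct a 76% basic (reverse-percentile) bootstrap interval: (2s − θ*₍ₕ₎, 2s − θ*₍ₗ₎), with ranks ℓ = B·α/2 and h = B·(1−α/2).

Percentile endpoints at ranks 3 and 22: θ*₍3₎ = 1.6520, θ*₍22₎ = 3.2097.
Basic interval reflects these around s:
  lower = 2 × 2.7415 − 3.2097 = 2.2733
  upper = 2 × 2.7415 − 1.6520 = 3.8310

(2.2733, 3.8310)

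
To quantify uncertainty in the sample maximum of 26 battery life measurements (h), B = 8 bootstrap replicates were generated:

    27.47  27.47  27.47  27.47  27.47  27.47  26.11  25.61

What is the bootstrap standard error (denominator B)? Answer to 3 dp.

SE* = 0.708

Bootstrap SE is the standard deviation of the 8 replicate maximums.
Mean of replicates: (27.47 + 27.47 + 27.47 + 27.47 + 27.47 + 27.47 + 26.11 + 25.61) / 8 = 216.5400 / 8 = 27.0675
Sum of squared deviations: (+0.4025)² + (+0.4025)² + (+0.4025)² + (+0.4025)² + (+0.4025)² + (+0.4025)² + (−0.9575)² + (−1.4575)² = 4.0131
Variance = 4.0131 / 8 = 0.5016
SE* = √0.5016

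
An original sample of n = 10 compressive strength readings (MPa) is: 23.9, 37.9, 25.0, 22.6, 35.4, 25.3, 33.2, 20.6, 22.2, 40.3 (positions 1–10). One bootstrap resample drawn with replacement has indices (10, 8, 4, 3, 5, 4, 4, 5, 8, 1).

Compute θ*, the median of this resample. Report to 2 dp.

Resample values: 40.3, 20.6, 22.6, 25.0, 35.4, 22.6, 22.6, 35.4, 20.6, 23.9.
Sorted: 20.6, 20.6, 22.6, 22.6, 22.6, 23.9, 25.0, 35.4, 35.4, 40.3
Median = average of the two middle values = 23.25

θ* = 23.25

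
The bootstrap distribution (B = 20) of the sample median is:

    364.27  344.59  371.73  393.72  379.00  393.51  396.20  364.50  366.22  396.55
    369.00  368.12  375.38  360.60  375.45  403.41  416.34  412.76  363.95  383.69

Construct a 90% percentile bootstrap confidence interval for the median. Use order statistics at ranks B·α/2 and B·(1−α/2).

Sorted replicates: 344.59, 360.60, 363.95, 364.27, 364.50, 366.22, 368.12, 369.00, 371.73, 375.38, 375.45, 379.00, 383.69, 393.51, 393.72, 396.20, 396.55, 403.41, 412.76, 416.34
α = 0.10; lower rank = 20 × 0.050 = 1; upper rank = 20 × 0.950 = 19.
The 1st smallest replicate is 344.59; the 19th is 412.76.

(344.59, 412.76)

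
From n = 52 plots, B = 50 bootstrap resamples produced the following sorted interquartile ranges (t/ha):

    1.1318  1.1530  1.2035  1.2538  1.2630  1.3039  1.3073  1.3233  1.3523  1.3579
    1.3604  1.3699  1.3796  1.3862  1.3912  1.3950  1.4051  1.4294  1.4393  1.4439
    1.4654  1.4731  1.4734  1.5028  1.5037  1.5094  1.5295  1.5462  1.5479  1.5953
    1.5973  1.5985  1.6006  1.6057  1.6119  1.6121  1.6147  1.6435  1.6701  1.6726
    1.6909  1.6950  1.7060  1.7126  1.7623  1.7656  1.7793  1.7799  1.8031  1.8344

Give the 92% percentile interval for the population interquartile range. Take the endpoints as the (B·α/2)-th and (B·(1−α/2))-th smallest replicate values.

(1.1530, 1.7799)

α = 0.08; lower rank = 50 × 0.040 = 2; upper rank = 50 × 0.960 = 48.
The 2nd smallest replicate is 1.1530; the 48th is 1.7799.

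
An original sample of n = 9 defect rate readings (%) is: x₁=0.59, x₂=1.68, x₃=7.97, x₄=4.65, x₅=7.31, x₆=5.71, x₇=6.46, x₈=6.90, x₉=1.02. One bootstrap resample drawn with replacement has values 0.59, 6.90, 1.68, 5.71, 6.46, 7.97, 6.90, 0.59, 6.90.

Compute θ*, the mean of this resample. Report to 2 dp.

θ* = 4.86

Mean = (0.59 + 6.90 + 1.68 + 5.71 + 6.46 + 7.97 + 6.90 + 0.59 + 6.90) / 9 = 43.700 / 9 = 4.86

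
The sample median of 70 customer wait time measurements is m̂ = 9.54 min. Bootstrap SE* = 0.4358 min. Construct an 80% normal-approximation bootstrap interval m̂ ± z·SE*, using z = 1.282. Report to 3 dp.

(8.981, 10.099)

Margin = 1.282 × 0.4358 = 0.5587
Interval: 9.54 ± 0.5587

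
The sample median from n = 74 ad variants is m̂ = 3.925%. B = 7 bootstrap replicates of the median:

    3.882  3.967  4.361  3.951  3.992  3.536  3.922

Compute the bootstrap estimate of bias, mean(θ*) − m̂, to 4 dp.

mean(θ*) = (3.882 + 3.967 + 4.361 + 3.951 + 3.992 + 3.536 + 3.922) / 7 = 3.94443
bias = 3.94443 − 3.925

bias = +0.0194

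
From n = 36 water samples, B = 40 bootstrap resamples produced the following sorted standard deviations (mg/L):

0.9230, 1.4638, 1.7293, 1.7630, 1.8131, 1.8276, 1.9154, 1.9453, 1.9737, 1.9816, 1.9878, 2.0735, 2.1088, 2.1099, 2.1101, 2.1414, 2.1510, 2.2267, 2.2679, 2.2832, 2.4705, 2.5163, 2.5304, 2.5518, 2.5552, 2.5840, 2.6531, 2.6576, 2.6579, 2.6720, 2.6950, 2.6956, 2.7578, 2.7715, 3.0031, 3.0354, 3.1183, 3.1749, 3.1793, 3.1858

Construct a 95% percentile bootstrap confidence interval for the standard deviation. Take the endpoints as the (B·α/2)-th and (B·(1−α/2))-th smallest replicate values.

α = 0.05; lower rank = 40 × 0.025 = 1; upper rank = 40 × 0.975 = 39.
The 1st smallest replicate is 0.9230; the 39th is 3.1793.

(0.9230, 3.1793)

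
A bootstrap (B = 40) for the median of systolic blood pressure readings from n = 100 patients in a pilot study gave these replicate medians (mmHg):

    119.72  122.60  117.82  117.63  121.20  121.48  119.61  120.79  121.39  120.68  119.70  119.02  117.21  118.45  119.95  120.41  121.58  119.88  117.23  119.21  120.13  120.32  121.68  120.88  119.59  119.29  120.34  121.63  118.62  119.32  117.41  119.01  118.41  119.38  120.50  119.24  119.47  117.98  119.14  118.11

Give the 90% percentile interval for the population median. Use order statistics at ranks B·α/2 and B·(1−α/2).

Sorted replicates: 117.21, 117.23, 117.41, 117.63, 117.82, 117.98, 118.11, 118.41, 118.45, 118.62, 119.01, 119.02, 119.14, 119.21, 119.24, 119.29, 119.32, 119.38, 119.47, 119.59, 119.61, 119.70, 119.72, 119.88, 119.95, 120.13, 120.32, 120.34, 120.41, 120.50, 120.68, 120.79, 120.88, 121.20, 121.39, 121.48, 121.58, 121.63, 121.68, 122.60
α = 0.10; lower rank = 40 × 0.050 = 2; upper rank = 40 × 0.950 = 38.
The 2nd smallest replicate is 117.23; the 38th is 121.63.

(117.23, 121.63)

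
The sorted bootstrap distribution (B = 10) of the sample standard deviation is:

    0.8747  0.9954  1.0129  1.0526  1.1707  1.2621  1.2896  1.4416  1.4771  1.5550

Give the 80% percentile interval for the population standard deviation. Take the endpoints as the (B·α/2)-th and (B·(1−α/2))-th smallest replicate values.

α = 0.20; lower rank = 10 × 0.100 = 1; upper rank = 10 × 0.900 = 9.
The 1st smallest replicate is 0.8747; the 9th is 1.4771.

(0.8747, 1.4771)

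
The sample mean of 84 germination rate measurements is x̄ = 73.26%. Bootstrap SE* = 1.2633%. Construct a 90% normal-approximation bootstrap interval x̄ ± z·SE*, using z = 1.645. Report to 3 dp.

(71.182, 75.338)

Margin = 1.645 × 1.2633 = 2.0781
Interval: 73.26 ± 2.0781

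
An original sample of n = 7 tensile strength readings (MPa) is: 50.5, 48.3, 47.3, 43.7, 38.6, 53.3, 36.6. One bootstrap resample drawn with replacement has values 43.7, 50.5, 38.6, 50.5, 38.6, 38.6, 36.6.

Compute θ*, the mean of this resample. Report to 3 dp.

θ* = 42.443

Mean = (43.7 + 50.5 + 38.6 + 50.5 + 38.6 + 38.6 + 36.6) / 7 = 297.10 / 7 = 42.443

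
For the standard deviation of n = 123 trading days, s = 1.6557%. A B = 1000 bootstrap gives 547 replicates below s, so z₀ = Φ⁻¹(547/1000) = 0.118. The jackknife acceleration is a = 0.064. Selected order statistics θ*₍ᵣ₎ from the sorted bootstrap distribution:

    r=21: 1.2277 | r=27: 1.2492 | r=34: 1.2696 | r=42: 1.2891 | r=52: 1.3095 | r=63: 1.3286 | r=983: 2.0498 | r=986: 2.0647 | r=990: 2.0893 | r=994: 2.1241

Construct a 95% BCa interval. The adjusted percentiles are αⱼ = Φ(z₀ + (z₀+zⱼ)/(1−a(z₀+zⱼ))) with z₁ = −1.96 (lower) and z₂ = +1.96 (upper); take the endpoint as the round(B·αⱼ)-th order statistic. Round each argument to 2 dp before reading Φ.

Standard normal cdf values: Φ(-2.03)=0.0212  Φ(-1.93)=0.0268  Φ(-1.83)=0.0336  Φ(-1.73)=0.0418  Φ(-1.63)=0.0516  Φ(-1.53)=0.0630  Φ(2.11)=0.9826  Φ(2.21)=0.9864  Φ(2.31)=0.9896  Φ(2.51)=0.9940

Lower: z₀ + z₁ = 0.118 + (-1.960) = -1.842; 1 − a(z₀+z₁) = 1 − (0.064)(-1.842) = 1.1179; argument = 0.118 + (-1.842)/1.1179 = -1.5298 → -1.53.
α₁ = Φ(-1.53) = 0.0630; rank = round(1000 × 0.0630) = 63; θ*₍63₎ = 1.3286.
Upper: z₀ + z₂ = 2.078; 1 − a(z₀+z₂) = 0.8670; argument = 2.5147 → 2.51; α₂ = 0.9940; rank = 994; θ*₍994₎ = 2.1241.

(1.3286, 2.1241)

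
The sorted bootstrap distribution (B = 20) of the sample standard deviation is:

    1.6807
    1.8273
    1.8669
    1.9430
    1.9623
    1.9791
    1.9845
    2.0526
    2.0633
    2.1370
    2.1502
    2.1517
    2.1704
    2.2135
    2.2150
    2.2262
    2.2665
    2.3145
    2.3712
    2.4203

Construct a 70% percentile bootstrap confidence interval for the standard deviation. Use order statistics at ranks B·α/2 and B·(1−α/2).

(1.8669, 2.2665)

α = 0.30; lower rank = 20 × 0.150 = 3; upper rank = 20 × 0.850 = 17.
The 3rd smallest replicate is 1.8669; the 17th is 2.2665.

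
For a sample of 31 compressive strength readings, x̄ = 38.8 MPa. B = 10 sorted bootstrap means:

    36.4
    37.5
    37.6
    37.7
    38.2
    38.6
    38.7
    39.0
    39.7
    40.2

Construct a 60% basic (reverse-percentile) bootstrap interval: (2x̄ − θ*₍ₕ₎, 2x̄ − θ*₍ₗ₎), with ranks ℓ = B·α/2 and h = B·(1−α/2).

(38.6, 40.1)

Percentile endpoints at ranks 2 and 8: θ*₍2₎ = 37.5, θ*₍8₎ = 39.0.
Basic interval reflects these around x̄:
  lower = 2 × 38.8 − 39.0 = 38.6
  upper = 2 × 38.8 − 37.5 = 40.1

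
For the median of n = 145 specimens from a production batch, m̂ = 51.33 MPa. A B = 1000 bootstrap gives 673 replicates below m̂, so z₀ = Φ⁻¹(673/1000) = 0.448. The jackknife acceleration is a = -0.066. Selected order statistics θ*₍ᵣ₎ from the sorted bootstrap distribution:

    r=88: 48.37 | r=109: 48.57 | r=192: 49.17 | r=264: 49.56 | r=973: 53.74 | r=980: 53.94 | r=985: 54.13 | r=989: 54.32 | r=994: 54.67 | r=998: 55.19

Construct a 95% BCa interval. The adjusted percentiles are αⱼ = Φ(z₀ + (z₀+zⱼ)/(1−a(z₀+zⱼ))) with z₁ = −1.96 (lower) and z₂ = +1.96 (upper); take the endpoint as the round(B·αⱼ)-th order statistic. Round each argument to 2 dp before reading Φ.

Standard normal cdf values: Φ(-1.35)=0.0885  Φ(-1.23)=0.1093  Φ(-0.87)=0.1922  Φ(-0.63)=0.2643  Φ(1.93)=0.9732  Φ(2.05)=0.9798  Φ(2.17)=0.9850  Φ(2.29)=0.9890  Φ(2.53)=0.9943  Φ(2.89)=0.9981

(48.57, 54.67)

Lower: z₀ + z₁ = 0.448 + (-1.960) = -1.512; 1 − a(z₀+z₁) = 1 − (-0.066)(-1.512) = 0.9002; argument = 0.448 + (-1.512)/0.9002 = -1.2316 → -1.23.
α₁ = Φ(-1.23) = 0.1093; rank = round(1000 × 0.1093) = 109; θ*₍109₎ = 48.57.
Upper: z₀ + z₂ = 2.408; 1 − a(z₀+z₂) = 1.1589; argument = 2.5258 → 2.53; α₂ = 0.9943; rank = 994; θ*₍994₎ = 54.67.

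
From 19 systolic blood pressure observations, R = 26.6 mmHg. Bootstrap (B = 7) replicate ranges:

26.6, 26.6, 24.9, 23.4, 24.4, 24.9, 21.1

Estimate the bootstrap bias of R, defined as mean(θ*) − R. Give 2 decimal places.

bias = −2.04

mean(θ*) = (26.6 + 26.6 + 24.9 + 23.4 + 24.4 + 24.9 + 21.1) / 7 = 24.557
bias = 24.557 − 26.6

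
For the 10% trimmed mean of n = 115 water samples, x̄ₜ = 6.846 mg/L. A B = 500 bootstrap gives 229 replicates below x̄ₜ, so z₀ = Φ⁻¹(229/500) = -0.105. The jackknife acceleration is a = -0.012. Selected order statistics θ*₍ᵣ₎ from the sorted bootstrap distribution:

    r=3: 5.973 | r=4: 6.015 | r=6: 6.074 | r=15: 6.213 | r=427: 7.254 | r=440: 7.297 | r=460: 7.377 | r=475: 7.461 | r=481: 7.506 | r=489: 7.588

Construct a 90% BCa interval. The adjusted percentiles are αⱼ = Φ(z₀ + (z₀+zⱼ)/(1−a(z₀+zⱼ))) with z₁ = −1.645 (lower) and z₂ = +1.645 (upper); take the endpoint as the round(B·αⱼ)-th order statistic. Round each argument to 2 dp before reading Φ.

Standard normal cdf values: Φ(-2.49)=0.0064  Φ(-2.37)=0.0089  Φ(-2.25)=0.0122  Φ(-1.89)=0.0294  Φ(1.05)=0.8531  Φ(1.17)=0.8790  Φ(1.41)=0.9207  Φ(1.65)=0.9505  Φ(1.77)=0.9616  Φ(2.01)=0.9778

Lower: z₀ + z₁ = -0.105 + (-1.645) = -1.750; 1 − a(z₀+z₁) = 1 − (-0.012)(-1.750) = 0.9790; argument = -0.105 + (-1.750)/0.9790 = -1.8925 → -1.89.
α₁ = Φ(-1.89) = 0.0294; rank = round(500 × 0.0294) = 15; θ*₍15₎ = 6.213.
Upper: z₀ + z₂ = 1.540; 1 − a(z₀+z₂) = 1.0185; argument = 1.4071 → 1.41; α₂ = 0.9207; rank = 460; θ*₍460₎ = 7.377.

(6.213, 7.377)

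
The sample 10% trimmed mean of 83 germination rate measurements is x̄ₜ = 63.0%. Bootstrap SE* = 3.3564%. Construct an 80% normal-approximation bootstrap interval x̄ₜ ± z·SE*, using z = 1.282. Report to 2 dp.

Margin = 1.282 × 3.3564 = 4.303
Interval: 63.0 ± 4.303

(58.70, 67.30)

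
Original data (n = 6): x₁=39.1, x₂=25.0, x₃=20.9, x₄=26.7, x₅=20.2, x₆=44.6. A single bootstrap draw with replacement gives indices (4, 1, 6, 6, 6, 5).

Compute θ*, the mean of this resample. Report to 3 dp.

θ* = 36.633

Resample values: 26.7, 39.1, 44.6, 44.6, 44.6, 20.2.
Mean = (26.7 + 39.1 + 44.6 + 44.6 + 44.6 + 20.2) / 6 = 219.80 / 6 = 36.633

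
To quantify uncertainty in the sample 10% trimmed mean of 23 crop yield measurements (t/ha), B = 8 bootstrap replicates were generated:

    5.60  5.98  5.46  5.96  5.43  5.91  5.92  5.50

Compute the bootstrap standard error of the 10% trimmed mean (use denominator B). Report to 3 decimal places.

SE* = 0.228

Bootstrap SE is the standard deviation of the 8 replicate 10% trimmed means.
Mean of replicates: (5.60 + 5.98 + 5.46 + 5.96 + 5.43 + 5.91 + 5.92 + 5.50) / 8 = 45.7600 / 8 = 5.7200
Sum of squared deviations: (−0.1200)² + (+0.2600)² + (−0.2600)² + (+0.2400)² + (−0.2900)² + (+0.1900)² + (+0.2000)² + (−0.2200)² = 0.4158
Variance = 0.4158 / 8 = 0.0520
SE* = √0.0520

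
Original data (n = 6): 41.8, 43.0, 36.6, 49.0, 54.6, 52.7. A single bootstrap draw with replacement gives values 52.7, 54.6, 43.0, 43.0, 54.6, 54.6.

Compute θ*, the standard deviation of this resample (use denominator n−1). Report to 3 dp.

Mean = 50.4167; sum of squared deviations = 167.7283
s² = 167.7283 / 5 = 33.5457
s = √33.5457 = 5.792

θ* = 5.792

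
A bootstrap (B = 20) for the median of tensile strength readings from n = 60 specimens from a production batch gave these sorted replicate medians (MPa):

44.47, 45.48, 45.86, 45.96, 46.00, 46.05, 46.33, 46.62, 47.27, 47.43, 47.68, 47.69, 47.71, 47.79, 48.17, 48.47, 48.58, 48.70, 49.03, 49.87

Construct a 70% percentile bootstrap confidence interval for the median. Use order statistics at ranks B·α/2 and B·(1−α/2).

α = 0.30; lower rank = 20 × 0.150 = 3; upper rank = 20 × 0.850 = 17.
The 3rd smallest replicate is 45.86; the 17th is 48.58.

(45.86, 48.58)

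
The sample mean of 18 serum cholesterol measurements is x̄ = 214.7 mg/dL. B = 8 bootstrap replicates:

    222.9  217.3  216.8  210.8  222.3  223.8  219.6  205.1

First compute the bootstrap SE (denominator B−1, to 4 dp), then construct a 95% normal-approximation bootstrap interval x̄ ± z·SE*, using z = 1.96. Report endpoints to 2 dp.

Mean of replicates = 217.3250; sum of squared deviations = 295.2350; SE* = √(295.2350/7) = 6.4943
Margin = 1.96 × 6.4943 = 12.729
Interval: 214.7 ± 12.729

(201.97, 227.43)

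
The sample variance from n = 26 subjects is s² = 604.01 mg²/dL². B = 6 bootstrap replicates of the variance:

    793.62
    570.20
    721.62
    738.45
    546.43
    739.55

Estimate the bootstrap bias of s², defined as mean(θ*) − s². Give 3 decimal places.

bias = +80.968

mean(θ*) = (793.62 + 570.20 + 721.62 + 738.45 + 546.43 + 739.55) / 6 = 684.9783
bias = 684.9783 − 604.01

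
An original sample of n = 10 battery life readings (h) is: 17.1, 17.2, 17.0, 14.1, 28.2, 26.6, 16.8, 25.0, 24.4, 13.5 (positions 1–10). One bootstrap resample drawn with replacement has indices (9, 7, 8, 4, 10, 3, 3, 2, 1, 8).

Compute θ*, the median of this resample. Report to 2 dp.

Resample values: 24.4, 16.8, 25.0, 14.1, 13.5, 17.0, 17.0, 17.2, 17.1, 25.0.
Sorted: 13.5, 14.1, 16.8, 17.0, 17.0, 17.1, 17.2, 24.4, 25.0, 25.0
Median = average of the two middle values = 17.05

θ* = 17.05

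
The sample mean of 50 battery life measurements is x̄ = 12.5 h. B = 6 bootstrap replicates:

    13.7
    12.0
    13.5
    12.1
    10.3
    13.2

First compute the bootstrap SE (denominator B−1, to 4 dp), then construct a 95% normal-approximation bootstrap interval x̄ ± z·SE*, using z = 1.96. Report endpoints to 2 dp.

(9.99, 15.01)

Mean of replicates = 12.4667; sum of squared deviations = 8.1733; SE* = √(8.1733/5) = 1.2785
Margin = 1.96 × 1.2785 = 2.506
Interval: 12.5 ± 2.506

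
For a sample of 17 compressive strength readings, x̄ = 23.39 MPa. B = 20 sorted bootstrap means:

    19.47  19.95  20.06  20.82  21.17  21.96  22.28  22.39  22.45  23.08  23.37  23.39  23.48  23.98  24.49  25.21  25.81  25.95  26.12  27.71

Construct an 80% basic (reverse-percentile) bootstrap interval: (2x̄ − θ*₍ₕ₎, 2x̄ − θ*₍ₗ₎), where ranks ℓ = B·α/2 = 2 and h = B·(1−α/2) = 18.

(20.83, 26.83)

Percentile endpoints at ranks 2 and 18: θ*₍2₎ = 19.95, θ*₍18₎ = 25.95.
Basic interval reflects these around x̄:
  lower = 2 × 23.39 − 25.95 = 20.83
  upper = 2 × 23.39 − 19.95 = 26.83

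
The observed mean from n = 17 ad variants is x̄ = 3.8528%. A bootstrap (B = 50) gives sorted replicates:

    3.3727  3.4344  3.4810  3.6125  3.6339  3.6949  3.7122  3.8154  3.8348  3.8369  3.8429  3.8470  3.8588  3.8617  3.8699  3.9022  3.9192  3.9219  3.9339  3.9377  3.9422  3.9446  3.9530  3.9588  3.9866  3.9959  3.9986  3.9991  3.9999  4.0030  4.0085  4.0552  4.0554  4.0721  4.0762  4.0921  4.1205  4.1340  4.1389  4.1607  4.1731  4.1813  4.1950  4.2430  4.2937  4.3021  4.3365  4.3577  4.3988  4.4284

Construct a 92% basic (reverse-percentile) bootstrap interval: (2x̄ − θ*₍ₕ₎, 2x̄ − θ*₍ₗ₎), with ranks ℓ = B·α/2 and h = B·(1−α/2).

(3.3479, 4.2712)

Percentile endpoints at ranks 2 and 48: θ*₍2₎ = 3.4344, θ*₍48₎ = 4.3577.
Basic interval reflects these around x̄:
  lower = 2 × 3.8528 − 4.3577 = 3.3479
  upper = 2 × 3.8528 − 3.4344 = 4.2712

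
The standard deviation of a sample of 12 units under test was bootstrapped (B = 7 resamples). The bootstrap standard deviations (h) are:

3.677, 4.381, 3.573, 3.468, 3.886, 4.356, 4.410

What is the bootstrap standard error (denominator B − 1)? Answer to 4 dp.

SE* = 0.4111

Bootstrap SE is the standard deviation of the 7 replicate standard deviations.
Mean of replicates: (3.677 + 4.381 + 3.573 + 3.468 + 3.886 + 4.356 + 4.410) / 7 = 27.75100 / 7 = 3.96443
Sum of squared deviations: (−0.28743)² + (+0.41657)² + (−0.39143)² + (−0.49643)² + (−0.07843)² + (+0.39157)² + (+0.44557)² = 1.01382
Variance = 1.01382 / 6 = 0.16897
SE* = √0.16897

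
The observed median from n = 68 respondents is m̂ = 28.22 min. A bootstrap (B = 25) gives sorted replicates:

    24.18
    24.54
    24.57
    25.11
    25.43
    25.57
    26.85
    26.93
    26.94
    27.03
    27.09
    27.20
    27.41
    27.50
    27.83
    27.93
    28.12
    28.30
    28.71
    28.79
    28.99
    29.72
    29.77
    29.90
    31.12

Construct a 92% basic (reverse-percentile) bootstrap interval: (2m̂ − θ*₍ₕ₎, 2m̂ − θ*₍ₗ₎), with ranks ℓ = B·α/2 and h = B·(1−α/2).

Percentile endpoints at ranks 1 and 24: θ*₍1₎ = 24.18, θ*₍24₎ = 29.90.
Basic interval reflects these around m̂:
  lower = 2 × 28.22 − 29.90 = 26.54
  upper = 2 × 28.22 − 24.18 = 32.26

(26.54, 32.26)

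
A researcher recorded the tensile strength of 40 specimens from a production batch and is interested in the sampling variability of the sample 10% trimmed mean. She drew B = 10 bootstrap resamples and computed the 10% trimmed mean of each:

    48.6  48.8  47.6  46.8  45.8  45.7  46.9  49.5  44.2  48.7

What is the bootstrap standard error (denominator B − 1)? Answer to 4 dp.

Bootstrap SE is the standard deviation of the 10 replicate 10% trimmed means.
Mean of replicates: (48.6 + 48.8 + 47.6 + 46.8 + 45.8 + 45.7 + 46.9 + 49.5 + 44.2 + 48.7) / 10 = 472.60000 / 10 = 47.26000
Sum of squared deviations: (+1.34000)² + (+1.54000)² + (+0.34000)² + (−0.46000)² + (−1.46000)² + (−1.56000)² + (−0.36000)² + (+2.24000)² + (−3.06000)² + (+1.44000)² = 25.64400
Variance = 25.64400 / 9 = 2.84933
SE* = √2.84933

SE* = 1.6880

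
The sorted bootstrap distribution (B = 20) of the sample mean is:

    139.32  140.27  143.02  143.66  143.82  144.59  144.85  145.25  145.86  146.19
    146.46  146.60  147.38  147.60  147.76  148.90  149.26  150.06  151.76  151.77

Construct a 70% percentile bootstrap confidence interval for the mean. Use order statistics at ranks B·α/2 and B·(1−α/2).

α = 0.30; lower rank = 20 × 0.150 = 3; upper rank = 20 × 0.850 = 17.
The 3rd smallest replicate is 143.02; the 17th is 149.26.

(143.02, 149.26)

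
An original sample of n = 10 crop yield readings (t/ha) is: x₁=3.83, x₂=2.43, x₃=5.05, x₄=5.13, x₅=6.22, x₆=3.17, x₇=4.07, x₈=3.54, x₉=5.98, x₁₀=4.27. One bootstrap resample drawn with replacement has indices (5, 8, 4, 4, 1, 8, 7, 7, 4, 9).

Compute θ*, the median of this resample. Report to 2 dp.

θ* = 4.60

Resample values: 6.22, 3.54, 5.13, 5.13, 3.83, 3.54, 4.07, 4.07, 5.13, 5.98.
Sorted: 3.54, 3.54, 3.83, 4.07, 4.07, 5.13, 5.13, 5.13, 5.98, 6.22
Median = average of the two middle values = 4.60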